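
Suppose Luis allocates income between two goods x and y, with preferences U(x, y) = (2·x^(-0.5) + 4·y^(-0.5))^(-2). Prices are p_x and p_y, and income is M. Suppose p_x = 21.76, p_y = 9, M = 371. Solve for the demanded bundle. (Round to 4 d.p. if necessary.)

MRS = MU_x/MU_y = (1/2)·(y/x)^(1.5). Set equal to p_x/p_y.
Hence y/x = (2·p_x/p_y)^(1/(1.5)), i.e. raised to the 2/3 power.
With the ratio pinned down, the budget gives x* = M/(p_x + p_y·(y/x)) and y* = (y/x)·x*.
Numerically y/x = 2.859549, so x* = 371/(21.76 + 9·2.859549) = 7.8112 and y* = 2.859549·7.8112 = 22.3365.

x* = 7.8112, y* = 22.3365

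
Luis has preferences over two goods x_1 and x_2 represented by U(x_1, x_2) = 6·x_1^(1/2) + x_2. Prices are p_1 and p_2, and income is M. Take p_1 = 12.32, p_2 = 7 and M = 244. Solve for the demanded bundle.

MU_x_1 = 3/√x_1, MU_x_2 = 1. Tangency: 3/√x_1 = p_1/p_2.
Thus x_1* = (3·p_2/p_1)² — independent of M — with the rest of income spent on x_2.
Plugging in: x_1* = (3·7/12.32)² = 2.9055, x_2* = 29.7435.

x_1* = 2.9055, x_2* = 29.7435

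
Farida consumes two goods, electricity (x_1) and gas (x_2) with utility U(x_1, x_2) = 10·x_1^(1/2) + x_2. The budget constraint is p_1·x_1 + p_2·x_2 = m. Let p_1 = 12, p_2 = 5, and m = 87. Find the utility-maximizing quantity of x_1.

Thus x_1* = (5·p_2/p_1)² — independent of m — with the rest of income spent on x_2.
Plugging in: x_1* = (5·5/12)² = 4.3403.

x_1* = 4.3403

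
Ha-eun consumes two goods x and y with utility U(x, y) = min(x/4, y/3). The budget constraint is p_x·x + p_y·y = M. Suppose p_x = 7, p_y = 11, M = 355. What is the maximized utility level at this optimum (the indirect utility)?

With perfect complements, no substitution: consume in ratio x:y = 4:3.
Budget: p_x·x + p_y·(3/4)·x = M, so (4·p_x + 3·p_y)·x = 4·M.
Demand: x*(p_x,p_y,M) = 4·M/(4·p_x + 3·p_y), y* = 3·M/(4·p_x + 3·p_y).
Here 4·7 + 3·11 = 61, giving x* = 23.2787 and y* = 17.459.
Utility at the optimum: U(23.2787, 17.459) = 5.8197.

V = 5.8197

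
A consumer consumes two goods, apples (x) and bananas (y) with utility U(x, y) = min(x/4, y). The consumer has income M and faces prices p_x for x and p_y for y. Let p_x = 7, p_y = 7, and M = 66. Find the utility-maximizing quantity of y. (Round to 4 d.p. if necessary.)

Demand: x*(p_x,p_y,M) = 4·M/(4·p_x + p_y), y* = M/(4·p_x + p_y).
Here 4·7 + 7 = 35, giving y* = 1.8857.

y* = 1.8857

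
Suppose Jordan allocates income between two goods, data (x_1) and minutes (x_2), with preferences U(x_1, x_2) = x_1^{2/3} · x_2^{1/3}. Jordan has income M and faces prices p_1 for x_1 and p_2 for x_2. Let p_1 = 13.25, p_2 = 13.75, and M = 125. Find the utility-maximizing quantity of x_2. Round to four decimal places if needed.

Demand: x_1*(p_1,p_2,M) = 2/3·M/p_1 and x_2* = 1/3·M/p_2.
At p_1=13.25, p_2=13.75, M=125: x_2* = 1/3·125/13.75 = 3.0303.

x_2* = 3.0303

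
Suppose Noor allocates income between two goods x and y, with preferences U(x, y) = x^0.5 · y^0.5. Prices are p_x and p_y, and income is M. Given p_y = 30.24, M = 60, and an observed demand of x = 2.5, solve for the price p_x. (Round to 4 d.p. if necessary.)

p_x = 12

MU_x/MU_y = (0.5·y)/(0.5·x); tangency sets this equal to p_x/p_y.
Rearranging, p_y·y = p_x·x. Substituting into the budget gives p_x·x·(1 + 1) = M.
Demand: x*(p_x,p_y,M) = 0.5·M/p_x and y* = 0.5·M/p_y.
Set x* = 2.5 in the demand function and solve for p_x: p_x = 12.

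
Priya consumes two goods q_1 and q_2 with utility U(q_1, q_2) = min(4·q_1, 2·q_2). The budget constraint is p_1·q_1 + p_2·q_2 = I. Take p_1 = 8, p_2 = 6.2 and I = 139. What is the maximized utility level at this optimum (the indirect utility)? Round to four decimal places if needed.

V = 27.2549

With perfect complements, no substitution: consume in ratio q_1:q_2 = 2:4.
Budget: p_1·q_1 + p_2·2·q_1 = I, so (2·p_1 + 4·p_2)·q_1 = 2·I.
Demand: q_1*(p_1,p_2,I) = 2·I/(2·p_1 + 4·p_2), q_2* = 4·I/(2·p_1 + 4·p_2).
Here 2·8 + 4·6.2 = 40.8, giving q_1* = 6.8137 and q_2* = 13.6275.
Utility at the optimum: U(6.8137, 13.6275) = 27.2549.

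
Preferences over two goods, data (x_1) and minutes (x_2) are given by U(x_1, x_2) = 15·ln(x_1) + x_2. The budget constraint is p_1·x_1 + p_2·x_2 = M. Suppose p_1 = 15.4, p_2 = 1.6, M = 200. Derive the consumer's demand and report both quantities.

MU_x_1 = 15/x_1, MU_x_2 = 1. Tangency: 15/x_1 = p_1/p_2.
So x_1*(p_1,p_2) = 15·p_2/p_1, independent of income; and x_2* = (M − 15·p_2)/p_2.
At the given prices: x_1* = 15·1.6/15.4 = 1.5584, and x_2* = 110.

x_1* = 1.5584, x_2* = 110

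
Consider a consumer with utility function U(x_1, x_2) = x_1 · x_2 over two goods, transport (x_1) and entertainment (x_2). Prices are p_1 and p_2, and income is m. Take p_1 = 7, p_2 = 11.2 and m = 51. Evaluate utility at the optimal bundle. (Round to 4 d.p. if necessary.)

Tangency: MRS = x_2/x_1 = p_1/p_2.
Rearranging, p_2·x_2 = p_1·x_1. Substituting into the budget gives p_1·x_1·(1 + 1) = m.
Demand: x_1*(p_1,p_2,m) = 0.5·m/p_1 and x_2* = 0.5·m/p_2.
At p_1=7, p_2=11.2, m=51: x_1* = 0.5·51/7 = 3.6429, x_2* = 2.2768.
Utility at the optimum: U(3.6429, 2.2768) = 8.294.

V = 8.294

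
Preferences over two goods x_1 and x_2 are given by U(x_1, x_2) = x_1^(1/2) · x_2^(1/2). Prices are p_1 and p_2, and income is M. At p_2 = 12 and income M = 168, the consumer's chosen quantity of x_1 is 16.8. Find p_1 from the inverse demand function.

p_1 = 5

Tangency: MRS = x_2/x_1 = p_1/p_2.
So 0.5·p_2·x_2 = 0.5·p_1·x_1; combined with the budget, a share 0.5 of income goes to x_1.
Demand: x_1*(p_1,p_2,M) = 0.5·M/p_1 and x_2* = 0.5·M/p_2.
Set x_1* = 16.8 in the demand function and solve for p_1: p_1 = 5.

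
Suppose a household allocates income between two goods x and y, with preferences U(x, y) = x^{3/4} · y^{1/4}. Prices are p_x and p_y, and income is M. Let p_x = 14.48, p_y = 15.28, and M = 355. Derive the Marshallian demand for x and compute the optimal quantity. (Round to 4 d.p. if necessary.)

x* = 18.3874

Tangency: MRS = 3·y/x = p_x/p_y.
Rearranging, p_y·y = (1/3)·p_x·x. Substituting into the budget gives p_x·x·(1 + (1/3)) = M.
Demand: x*(p_x,p_y,M) = 0.75·M/p_x and y* = 0.25·M/p_y.
At p_x=14.48, p_y=15.28, M=355: x* = 0.75·355/14.48 = 18.3874.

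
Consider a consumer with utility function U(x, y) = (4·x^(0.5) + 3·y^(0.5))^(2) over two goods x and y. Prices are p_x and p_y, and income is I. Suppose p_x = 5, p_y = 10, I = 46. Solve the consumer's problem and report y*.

y* = 1.0098

MU_x ∝ 4·x^(-0.5), MU_y ∝ 3·y^(-0.5), so MRS = (4/3)·(y/x)^(0.5) = p_x/p_y.
Solve for the ratio: y/x = [(3/4)·p_x/p_y]^(2).
Substitute y = (y/x)·x into the budget: x* = I/(p_x + p_y·(y/x)).
Numerically y/x = 0.140625, so x* = 46/(5 + 10·0.140625) = 7.1805 and y* = 0.140625·7.1805 = 1.0098.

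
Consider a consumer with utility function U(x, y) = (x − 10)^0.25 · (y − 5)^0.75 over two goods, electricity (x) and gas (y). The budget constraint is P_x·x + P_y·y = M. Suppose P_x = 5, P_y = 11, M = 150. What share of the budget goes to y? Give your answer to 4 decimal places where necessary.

This is Cobb-Douglas in (x−10, y−5): tangency gives 0.25·P_y·(y−5) = 0.75·P_x·(x−10).
After buying the subsistence bundle (10, 5), a share 0.25 of the remaining income goes to x: x* = 10 + 0.25·(M − 10P_x − 5P_y)/P_x.
Discretionary income = 150 − 10·5 − 5·11 = 45; x* = 10 + 0.25·45/5 = 12.25; y* = 5 + 0.75·45/11 = 8.0682.
Expenditure on y: 11·8.0682 = 88.75; share = 0.5917.

share on y = 0.5917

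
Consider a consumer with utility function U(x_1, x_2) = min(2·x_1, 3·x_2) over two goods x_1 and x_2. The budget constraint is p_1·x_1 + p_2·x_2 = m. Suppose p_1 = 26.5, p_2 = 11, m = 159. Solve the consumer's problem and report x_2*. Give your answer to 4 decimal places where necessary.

x_2* = 3.133

With perfect complements, no substitution: consume in ratio x_1:x_2 = 3:2.
Budget: p_1·x_1 + p_2·(2/3)·x_1 = m, so (3·p_1 + 2·p_2)·x_1 = 3·m.
Demand: x_1*(p_1,p_2,m) = 3·m/(3·p_1 + 2·p_2), x_2* = 2·m/(3·p_1 + 2·p_2).
Here 3·26.5 + 2·11 = 101.5, giving x_2* = 3.133.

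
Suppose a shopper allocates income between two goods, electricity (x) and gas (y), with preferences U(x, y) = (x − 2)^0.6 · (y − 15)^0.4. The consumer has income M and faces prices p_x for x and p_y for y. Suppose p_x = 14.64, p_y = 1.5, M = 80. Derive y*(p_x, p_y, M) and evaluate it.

y* = 22.5253

This is Cobb-Douglas in (x−2, y−15): tangency gives 0.6·p_y·(y−15) = 0.4·p_x·(x−2).
After buying the subsistence bundle (2, 15), a share 0.6 of the remaining income goes to x: x* = 2 + 0.6·(M − 2p_x − 15p_y)/p_x.
Discretionary income = 80 − 2·14.64 − 15·1.5 = 28.22; y* = 15 + 0.4·28.22/1.5 = 22.5253.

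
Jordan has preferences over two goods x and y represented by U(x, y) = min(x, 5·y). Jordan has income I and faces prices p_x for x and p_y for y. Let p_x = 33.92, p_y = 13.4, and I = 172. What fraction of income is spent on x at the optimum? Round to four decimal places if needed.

share on x = 0.9268

Leontief preferences: the optimum is at the kink where x/5 = y/1, i.e. y = (1/5)·x.
Budget: p_x·x + p_y·(1/5)·x = I, so (5·p_x + p_y)·x = 5·I.
Demand: x*(p_x,p_y,I) = 5·I/(5·p_x + p_y), y* = I/(5·p_x + p_y).
Here 5·33.92 + 13.4 = 183, giving x* = 4.6995 and y* = 0.9399.
Expenditure on x: 33.92·4.6995 = 159.4055; share = 0.9268.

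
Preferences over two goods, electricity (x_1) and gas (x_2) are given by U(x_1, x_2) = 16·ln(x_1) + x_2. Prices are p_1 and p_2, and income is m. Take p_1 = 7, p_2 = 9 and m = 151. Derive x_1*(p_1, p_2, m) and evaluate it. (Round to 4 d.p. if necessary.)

x_1* = 20.5714

Set MRS = p_1/p_2: (16/x_1)/1 = p_1/p_2.
So x_1*(p_1,p_2) = 16·p_2/p_1, independent of income; and x_2* = (m − 16·p_2)/p_2.
At the given prices: x_1* = 16·9/7 = 20.5714.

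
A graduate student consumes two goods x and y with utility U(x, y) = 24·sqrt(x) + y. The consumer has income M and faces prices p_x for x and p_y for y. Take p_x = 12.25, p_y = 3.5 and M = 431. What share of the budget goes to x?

share on x = 0.3341

Set MRS = p_x/p_y: 12·x^(−1/2) = p_x/p_y.
Solve: √x = 12·p_y/p_x, so x*(p_x,p_y) = (12·p_y/p_x)², and y* = (M − p_x·x*)/p_y.
Plugging in: x* = (12·3.5/12.25)² = 11.7551, y* = 82.
Expenditure on x: 12.25·11.7551 = 144; share = 0.3341.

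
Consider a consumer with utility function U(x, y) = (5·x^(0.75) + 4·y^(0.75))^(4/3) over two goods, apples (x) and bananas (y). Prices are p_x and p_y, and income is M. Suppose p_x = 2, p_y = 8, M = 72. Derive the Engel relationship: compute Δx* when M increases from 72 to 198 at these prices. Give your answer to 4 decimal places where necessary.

Δx* = 62.5994

From the CES first-order condition, (5/4)·(y/x)^(0.25) = p_x/p_y.
Solve for the ratio: y/x = [(4/5)·p_x/p_y]^(4).
Substitute y = (y/x)·x into the budget: x* = M/(p_x + p_y·(y/x)).
Numerically y/x = 0.0016, so x* = 72/(2 + 8·0.0016) = 35.7711.
At M' = 198: x* = 98.3704. Change: 98.3704 − 35.7711 = 62.5994.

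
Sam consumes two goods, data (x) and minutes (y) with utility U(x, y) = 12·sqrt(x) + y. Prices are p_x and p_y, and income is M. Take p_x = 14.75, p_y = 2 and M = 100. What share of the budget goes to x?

Utility is quasi-linear in y; the FOC for x is 6/√x = p_x/p_y.
Solve: √x = 6·p_y/p_x, so x*(p_x,p_y) = (6·p_y/p_x)², and y* = (M − p_x·x*)/p_y.
Plugging in: x* = (6·2/14.75)² = 0.6619, y* = 45.1186.
Expenditure on x: 14.75·0.6619 = 9.7627; share = 0.0976.

share on x = 0.0976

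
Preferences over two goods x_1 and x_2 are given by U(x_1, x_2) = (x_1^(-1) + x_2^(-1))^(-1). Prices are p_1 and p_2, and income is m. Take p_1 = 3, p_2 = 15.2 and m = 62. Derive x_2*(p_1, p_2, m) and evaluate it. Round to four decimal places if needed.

MU_x_1 ∝ x_1^(-2), MU_x_2 ∝ x_2^(-2), so MRS = (x_2/x_1)^(2) = p_1/p_2.
Solve for the ratio: x_2/x_1 = [p_1/p_2]^(0.5).
With the ratio pinned down, the budget gives x_1* = m/(p_1 + p_2·(x_2/x_1)) and x_2* = (x_2/x_1)·x_1*.
Numerically x_2/x_1 = 0.444262, so x_1* = 62/(3 + 15.2·0.444262) = 6.3572 and x_2* = 0.444262·6.3572 = 2.8242.

x_2* = 2.8242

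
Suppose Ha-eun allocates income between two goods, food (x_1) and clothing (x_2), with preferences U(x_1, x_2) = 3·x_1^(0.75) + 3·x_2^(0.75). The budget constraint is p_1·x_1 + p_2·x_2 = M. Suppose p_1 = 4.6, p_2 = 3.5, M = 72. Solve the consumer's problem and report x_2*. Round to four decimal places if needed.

x_2* = 14.2809

From the CES first-order condition, (x_2/x_1)^(0.25) = p_1/p_2.
Hence x_2/x_1 = (p_1/p_2)^(1/(0.25)), i.e. raised to the 4 power.
Substitute x_2 = (x_2/x_1)·x_1 into the budget: x_1* = M/(p_1 + p_2·(x_2/x_1)).
Numerically x_2/x_1 = 2.983727, so x_1* = 72/(4.6 + 3.5·2.983727) = 4.7863 and x_2* = 2.983727·4.7863 = 14.2809.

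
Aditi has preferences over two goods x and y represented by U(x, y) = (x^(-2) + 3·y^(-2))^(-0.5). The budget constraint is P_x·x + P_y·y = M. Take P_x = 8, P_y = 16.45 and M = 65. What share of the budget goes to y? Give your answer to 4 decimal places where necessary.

share on y = 0.6999

MRS = MU_x/MU_y = (1/3)·(y/x)^(3). Set equal to P_x/P_y.
Hence y/x = (3·P_x/P_y)^(1/(3)), i.e. raised to the 1/3 power.
Substitute y = (y/x)·x into the budget: x* = M/(P_x + P_y·(y/x)).
Numerically y/x = 1.134179, so x* = 65/(8 + 16.45·1.134179) = 2.4384 and y* = 1.134179·2.4384 = 2.7655.
Expenditure on y: 16.45·2.7655 = 45.4931; share = 0.6999.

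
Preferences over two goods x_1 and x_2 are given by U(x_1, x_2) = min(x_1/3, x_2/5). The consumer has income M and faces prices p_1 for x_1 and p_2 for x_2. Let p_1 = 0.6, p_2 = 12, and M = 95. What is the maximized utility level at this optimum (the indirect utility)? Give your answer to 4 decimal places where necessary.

V = 1.5372

With perfect complements, no substitution: consume in ratio x_1:x_2 = 3:5.
Budget: p_1·x_1 + p_2·(5/3)·x_1 = M, so (3·p_1 + 5·p_2)·x_1 = 3·M.
Demand: x_1*(p_1,p_2,M) = 3·M/(3·p_1 + 5·p_2), x_2* = 5·M/(3·p_1 + 5·p_2).
Here 3·0.6 + 5·12 = 61.8, giving x_1* = 4.6117 and x_2* = 7.6861.
Utility at the optimum: U(4.6117, 7.6861) = 1.5372.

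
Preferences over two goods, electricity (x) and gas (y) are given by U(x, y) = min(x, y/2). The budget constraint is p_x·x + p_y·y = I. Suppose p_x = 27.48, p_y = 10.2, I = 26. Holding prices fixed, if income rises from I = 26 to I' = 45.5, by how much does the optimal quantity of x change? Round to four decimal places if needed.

With perfect complements, no substitution: consume in ratio x:y = 1:2.
Budget: p_x·x + p_y·2·x = I, so (p_x + 2·p_y)·x = I.
Demand: x*(p_x,p_y,I) = I/(p_x + 2·p_y), y* = 2·I/(p_x + 2·p_y).
Here 27.48 + 2·10.2 = 47.88, giving x* = 0.543.
At I' = 45.5: x* = 0.9503. Change: 0.9503 − 0.543 = 0.4073.

Δx* = 0.4073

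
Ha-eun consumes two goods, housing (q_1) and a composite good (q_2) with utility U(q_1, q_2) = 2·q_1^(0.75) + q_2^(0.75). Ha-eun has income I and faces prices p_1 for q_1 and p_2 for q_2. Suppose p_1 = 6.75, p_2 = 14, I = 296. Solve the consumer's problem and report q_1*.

Numerically q_2/q_1 = 0.003377, so q_1* = 296/(6.75 + 14·0.003377) = 43.5468.

q_1* = 43.5468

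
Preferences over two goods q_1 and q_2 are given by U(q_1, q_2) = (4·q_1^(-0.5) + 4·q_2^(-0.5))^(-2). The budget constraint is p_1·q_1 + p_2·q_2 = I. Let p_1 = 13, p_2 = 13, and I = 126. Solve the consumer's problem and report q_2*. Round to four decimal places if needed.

q_2* = 4.8462

MRS = MU_q_1/MU_q_2 = (q_2/q_1)^(1.5). Set equal to p_1/p_2.
Solve for the ratio: q_2/q_1 = [p_1/p_2]^(2/3).
Substitute q_2 = (q_2/q_1)·q_1 into the budget: q_1* = I/(p_1 + p_2·(q_2/q_1)).
Numerically q_2/q_1 = 1, so q_1* = 126/(13 + 13·1) = 4.8462 and q_2* = 1·4.8462 = 4.8462.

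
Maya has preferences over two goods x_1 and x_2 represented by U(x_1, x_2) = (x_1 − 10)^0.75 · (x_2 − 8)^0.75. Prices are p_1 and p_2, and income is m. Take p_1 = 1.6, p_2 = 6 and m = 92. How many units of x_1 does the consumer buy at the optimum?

x_1* = 18.75

Let x_1' = x_1−10, x_2' = x_2−8. MRS = x_2'/x_1' = p_1/p_2.
After buying the subsistence bundle (10, 8), a share 0.5 of the remaining income goes to x_1: x_1* = 10 + 0.5·(m − 10p_1 − 8p_2)/p_1.
Discretionary income = 92 − 10·1.6 − 8·6 = 28; x_1* = 10 + 0.5·28/1.6 = 18.75.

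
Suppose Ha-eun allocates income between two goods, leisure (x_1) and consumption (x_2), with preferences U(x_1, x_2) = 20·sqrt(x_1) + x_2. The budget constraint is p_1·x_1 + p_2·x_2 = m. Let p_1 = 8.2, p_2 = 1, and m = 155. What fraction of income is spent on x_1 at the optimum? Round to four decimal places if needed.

Utility is quasi-linear in x_2; the FOC for x_1 is 10/√x_1 = p_1/p_2.
Thus x_1* = (10·p_2/p_1)² — independent of m — with the rest of income spent on x_2.
Plugging in: x_1* = (10·1/8.2)² = 1.4872, x_2* = 142.8049.
Expenditure on x_1: 8.2·1.4872 = 12.1951; share = 0.0787.

share on x_1 = 0.0787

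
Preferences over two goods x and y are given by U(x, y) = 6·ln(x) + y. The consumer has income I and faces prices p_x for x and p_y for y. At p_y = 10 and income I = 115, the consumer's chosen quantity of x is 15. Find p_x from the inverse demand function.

Set MRS = p_x/p_y: (6/x)/1 = p_x/p_y.
So x*(p_x,p_y) = 6·p_y/p_x, independent of income; and y* = (I − 6·p_y)/p_y.
Set x* = 15 in the demand function and solve for p_x: p_x = 4.

p_x = 4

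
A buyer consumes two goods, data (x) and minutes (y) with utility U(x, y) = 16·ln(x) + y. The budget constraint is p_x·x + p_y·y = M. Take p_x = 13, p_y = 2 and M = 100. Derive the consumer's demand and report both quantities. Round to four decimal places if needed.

At the given prices: x* = 16·2/13 = 2.4615, and y* = 34.

x* = 2.4615, y* = 34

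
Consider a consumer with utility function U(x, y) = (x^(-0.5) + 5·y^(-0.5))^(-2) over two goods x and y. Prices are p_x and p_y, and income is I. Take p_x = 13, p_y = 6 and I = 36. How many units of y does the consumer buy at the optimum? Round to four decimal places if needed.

y* = 4.1593

MRS = MU_x/MU_y = (1/5)·(y/x)^(1.5). Set equal to p_x/p_y.
Hence y/x = (5·p_x/p_y)^(1/(1.5)), i.e. raised to the 2/3 power.
With the ratio pinned down, the budget gives x* = I/(p_x + p_y·(y/x)) and y* = (y/x)·x*.
Numerically y/x = 4.896, so x* = 36/(13 + 6·4.896) = 0.8495 and y* = 4.896·0.8495 = 4.1593.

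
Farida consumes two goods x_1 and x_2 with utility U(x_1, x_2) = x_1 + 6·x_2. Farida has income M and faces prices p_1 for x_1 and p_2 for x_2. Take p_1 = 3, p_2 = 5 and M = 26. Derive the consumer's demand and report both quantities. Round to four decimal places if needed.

Linear utility — the consumer picks whichever good has higher MU/price: 1/3 = 0.3333 vs 6/5 = 1.2.
x_2 gives more utility per dollar, so spend all income on x_2: x_2* = M/p_2, x_1* = 0.
Numerically: x_1* = 0, x_2* = 5.2.

x_1* = 0, x_2* = 5.2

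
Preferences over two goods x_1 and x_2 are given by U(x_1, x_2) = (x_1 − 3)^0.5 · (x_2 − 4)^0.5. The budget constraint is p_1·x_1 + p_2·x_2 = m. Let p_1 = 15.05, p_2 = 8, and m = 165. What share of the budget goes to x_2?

share on x_2 = 0.4602

Let x_1' = x_1−3, x_2' = x_2−4. MRS = x_2'/x_1' = p_1/p_2.
After buying the subsistence bundle (3, 4), a share 0.5 of the remaining income goes to x_1: x_1* = 3 + 0.5·(m − 3p_1 − 4p_2)/p_1.
Discretionary income = 165 − 3·15.05 − 4·8 = 87.85; x_1* = 3 + 0.5·87.85/15.05 = 5.9186; x_2* = 4 + 0.5·87.85/8 = 9.4906.
Expenditure on x_2: 8·9.4906 = 75.925; share = 0.4602.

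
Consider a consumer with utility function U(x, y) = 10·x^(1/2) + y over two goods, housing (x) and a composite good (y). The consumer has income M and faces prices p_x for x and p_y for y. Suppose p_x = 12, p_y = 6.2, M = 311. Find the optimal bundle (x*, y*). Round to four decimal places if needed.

Plugging in: x* = (5·6.2/12)² = 6.6736, y* = 37.2446.

x* = 6.6736, y* = 37.2446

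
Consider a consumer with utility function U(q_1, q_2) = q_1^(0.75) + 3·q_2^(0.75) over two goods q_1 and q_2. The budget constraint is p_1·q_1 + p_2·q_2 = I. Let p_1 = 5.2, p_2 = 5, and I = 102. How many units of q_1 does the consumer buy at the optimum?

q_1* = 0.2129

From the CES first-order condition, (1/3)·(q_2/q_1)^(0.25) = p_1/p_2.
Hence q_2/q_1 = (3·p_1/p_2)^(1/(0.25)), i.e. raised to the 4 power.
With the ratio pinned down, the budget gives q_1* = I/(p_1 + p_2·(q_2/q_1)) and q_2* = (q_2/q_1)·q_1*.
Numerically q_2/q_1 = 94.758543, so q_1* = 102/(5.2 + 5·94.758543) = 0.2129.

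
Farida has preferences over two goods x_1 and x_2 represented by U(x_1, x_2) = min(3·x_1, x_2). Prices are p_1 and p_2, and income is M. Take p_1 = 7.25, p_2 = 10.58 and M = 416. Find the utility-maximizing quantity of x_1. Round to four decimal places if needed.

Here 7.25 + 3·10.58 = 38.99, giving x_1* = 10.6694.

x_1* = 10.6694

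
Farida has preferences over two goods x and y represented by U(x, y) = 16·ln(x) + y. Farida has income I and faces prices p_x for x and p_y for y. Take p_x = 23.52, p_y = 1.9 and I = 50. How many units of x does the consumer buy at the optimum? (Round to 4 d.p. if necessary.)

x* = 1.2925

Set MRS = p_x/p_y: (16/x)/1 = p_x/p_y.
So x*(p_x,p_y) = 16·p_y/p_x, independent of income; and y* = (I − 16·p_y)/p_y.
At the given prices: x* = 16·1.9/23.52 = 1.2925.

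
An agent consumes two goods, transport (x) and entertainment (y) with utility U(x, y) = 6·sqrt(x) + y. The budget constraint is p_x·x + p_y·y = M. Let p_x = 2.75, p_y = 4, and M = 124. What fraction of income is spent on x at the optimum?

Set MRS = p_x/p_y: 3·x^(−1/2) = p_x/p_y.
Thus x* = (3·p_y/p_x)² — independent of M — with the rest of income spent on y.
Plugging in: x* = (3·4/2.75)² = 19.0413, y* = 17.9091.
Expenditure on x: 2.75·19.0413 = 52.3636; share = 0.4223.

share on x = 0.4223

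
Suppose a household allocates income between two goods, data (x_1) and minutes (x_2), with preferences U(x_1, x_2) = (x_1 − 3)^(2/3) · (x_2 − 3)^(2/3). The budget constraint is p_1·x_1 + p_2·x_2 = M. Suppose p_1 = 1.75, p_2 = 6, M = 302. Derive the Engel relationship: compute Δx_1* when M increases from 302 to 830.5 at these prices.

Δx_1* = 151

After buying the subsistence bundle (3, 3), a share 0.5 of the remaining income goes to x_1: x_1* = 3 + 0.5·(M − 3p_1 − 3p_2)/p_1.
Discretionary income = 302 − 3·1.75 − 3·6 = 278.75; x_1* = 3 + 0.5·278.75/1.75 = 82.6429.
At M' = 830.5: x_1* = 233.6429. Change: 233.6429 − 82.6429 = 151.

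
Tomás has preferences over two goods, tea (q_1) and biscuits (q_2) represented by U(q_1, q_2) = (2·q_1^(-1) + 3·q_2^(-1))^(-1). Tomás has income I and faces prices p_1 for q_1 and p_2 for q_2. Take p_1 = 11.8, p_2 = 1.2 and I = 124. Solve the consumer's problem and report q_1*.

q_1* = 7.557

MU_q_1 ∝ 2·q_1^(-2), MU_q_2 ∝ 3·q_2^(-2), so MRS = (2/3)·(q_2/q_1)^(2) = p_1/p_2.
Hence q_2/q_1 = ((3/2)·p_1/p_2)^(1/(2)), i.e. raised to the 0.5 power.
Substitute q_2 = (q_2/q_1)·q_1 into the budget: q_1* = I/(p_1 + p_2·(q_2/q_1)).
Numerically q_2/q_1 = 3.840573, so q_1* = 124/(11.8 + 1.2·3.840573) = 7.557.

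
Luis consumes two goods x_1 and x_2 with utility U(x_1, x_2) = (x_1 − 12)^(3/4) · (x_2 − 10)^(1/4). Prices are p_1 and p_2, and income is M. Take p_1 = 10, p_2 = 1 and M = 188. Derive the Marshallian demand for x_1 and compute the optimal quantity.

After buying the subsistence bundle (12, 10), a share 0.75 of the remaining income goes to x_1: x_1* = 12 + 0.75·(M − 12p_1 − 10p_2)/p_1.
Discretionary income = 188 − 12·10 − 10·1 = 58; x_1* = 12 + 0.75·58/10 = 16.35.

x_1* = 16.35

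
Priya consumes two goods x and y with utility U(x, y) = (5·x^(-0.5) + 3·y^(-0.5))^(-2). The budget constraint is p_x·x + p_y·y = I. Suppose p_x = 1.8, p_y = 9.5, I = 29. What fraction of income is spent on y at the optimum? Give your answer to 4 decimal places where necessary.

MRS = MU_x/MU_y = (5/3)·(y/x)^(1.5). Set equal to p_x/p_y.
Hence y/x = ((3/5)·p_x/p_y)^(1/(1.5)), i.e. raised to the 2/3 power.
With the ratio pinned down, the budget gives x* = I/(p_x + p_y·(y/x)) and y* = (y/x)·x*.
Numerically y/x = 0.234675, so x* = 29/(1.8 + 9.5·0.234675) = 7.1971 and y* = 0.234675·7.1971 = 1.689.
Expenditure on y: 9.5·1.689 = 16.0453; share = 0.5533.

share on y = 0.5533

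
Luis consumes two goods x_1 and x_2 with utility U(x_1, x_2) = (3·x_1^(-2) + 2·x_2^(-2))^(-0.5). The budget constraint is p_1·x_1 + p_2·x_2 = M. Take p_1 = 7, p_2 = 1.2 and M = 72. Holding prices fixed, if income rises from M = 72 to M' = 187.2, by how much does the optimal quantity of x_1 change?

Δx_1* = 12.9626

MU_x_1 ∝ 3·x_1^(-3), MU_x_2 ∝ 2·x_2^(-3), so MRS = (3/2)·(x_2/x_1)^(3) = p_1/p_2.
Hence x_2/x_1 = ((2/3)·p_1/p_2)^(1/(3)), i.e. raised to the 1/3 power.
With the ratio pinned down, the budget gives x_1* = M/(p_1 + p_2·(x_2/x_1)) and x_2* = (x_2/x_1)·x_1*.
Numerically x_2/x_1 = 1.572565, so x_1* = 72/(7 + 1.2·1.572565) = 8.1017.
At M' = 187.2: x_1* = 21.0643. Change: 21.0643 − 8.1017 = 12.9626.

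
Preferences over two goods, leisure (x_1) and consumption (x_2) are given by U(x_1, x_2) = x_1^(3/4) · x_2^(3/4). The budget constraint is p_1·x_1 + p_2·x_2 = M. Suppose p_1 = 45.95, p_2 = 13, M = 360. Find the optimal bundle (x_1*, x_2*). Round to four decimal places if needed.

MU_x_1/MU_x_2 = (0.75·x_2)/(0.75·x_1); tangency sets this equal to p_1/p_2.
So 0.75·p_2·x_2 = 0.75·p_1·x_1; combined with the budget, a share 0.5 of income goes to x_1.
Demand: x_1*(p_1,p_2,M) = 0.5·M/p_1 and x_2* = 0.5·M/p_2.
At p_1=45.95, p_2=13, M=360: x_1* = 0.5·360/45.95 = 3.9173, x_2* = 13.8462.

x_1* = 3.9173, x_2* = 13.8462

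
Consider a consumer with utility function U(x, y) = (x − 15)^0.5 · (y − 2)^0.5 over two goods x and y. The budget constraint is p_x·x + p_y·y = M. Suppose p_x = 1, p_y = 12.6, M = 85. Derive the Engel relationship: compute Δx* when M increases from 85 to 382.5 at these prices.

MRS = (y−2)/(x−15). Tangency with p_x/p_y gives y−2 = (p_x/p_y)·(x−15).
After buying the subsistence bundle (15, 2), a share 0.5 of the remaining income goes to x: x* = 15 + 0.5·(M − 15p_x − 2p_y)/p_x.
Discretionary income = 85 − 15·1 − 2·12.6 = 44.8; x* = 15 + 0.5·44.8/1 = 37.4.
At M' = 382.5: x* = 186.15. Change: 186.15 − 37.4 = 148.75.

Δx* = 148.75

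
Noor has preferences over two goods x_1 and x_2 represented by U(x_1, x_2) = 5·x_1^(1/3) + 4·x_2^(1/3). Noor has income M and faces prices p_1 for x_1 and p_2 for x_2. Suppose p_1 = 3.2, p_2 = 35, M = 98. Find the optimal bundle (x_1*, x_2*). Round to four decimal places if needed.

x_1* = 25.1776, x_2* = 0.498

MU_x_1 ∝ 5·x_1^(-2/3), MU_x_2 ∝ 4·x_2^(-2/3), so MRS = (5/4)·(x_2/x_1)^(2/3) = p_1/p_2.
Solve for the ratio: x_2/x_1 = [(4/5)·p_1/p_2]^(1.5).
Substitute x_2 = (x_2/x_1)·x_1 into the budget: x_1* = M/(p_1 + p_2·(x_2/x_1)).
Numerically x_2/x_1 = 0.019781, so x_1* = 98/(3.2 + 35·0.019781) = 25.1776 and x_2* = 0.019781·25.1776 = 0.498.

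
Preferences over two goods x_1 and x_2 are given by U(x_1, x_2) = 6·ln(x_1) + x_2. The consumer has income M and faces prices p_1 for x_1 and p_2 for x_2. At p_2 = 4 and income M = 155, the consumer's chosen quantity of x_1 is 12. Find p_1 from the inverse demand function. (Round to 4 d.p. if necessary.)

MU_x_1 = 6/x_1, MU_x_2 = 1. Tangency: 6/x_1 = p_1/p_2.
So x_1*(p_1,p_2) = 6·p_2/p_1, independent of income; and x_2* = (M − 6·p_2)/p_2.
Set x_1* = 12 in the demand function and solve for p_1: p_1 = 2.

p_1 = 2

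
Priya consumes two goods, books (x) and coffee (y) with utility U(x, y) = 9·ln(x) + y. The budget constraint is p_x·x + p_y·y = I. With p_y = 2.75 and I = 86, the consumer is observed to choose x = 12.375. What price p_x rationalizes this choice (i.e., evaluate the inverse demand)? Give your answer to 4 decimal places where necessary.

Set MRS = p_x/p_y: (9/x)/1 = p_x/p_y.
So x*(p_x,p_y) = 9·p_y/p_x, independent of income; and y* = (I − 9·p_y)/p_y.
Set x* = 12.375 in the demand function and solve for p_x: p_x = 2.

p_x = 2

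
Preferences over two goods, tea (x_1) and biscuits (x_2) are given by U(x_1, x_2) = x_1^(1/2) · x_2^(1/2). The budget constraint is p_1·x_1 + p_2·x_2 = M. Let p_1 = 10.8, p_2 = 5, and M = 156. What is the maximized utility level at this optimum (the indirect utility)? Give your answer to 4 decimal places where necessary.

V = 10.6145

Tangency: MRS = x_2/x_1 = p_1/p_2.
Rearranging, p_2·x_2 = p_1·x_1. Substituting into the budget gives p_1·x_1·(1 + 1) = M.
Demand: x_1*(p_1,p_2,M) = 0.5·M/p_1 and x_2* = 0.5·M/p_2.
At p_1=10.8, p_2=5, M=156: x_1* = 0.5·156/10.8 = 7.2222, x_2* = 15.6.
Utility at the optimum: U(7.2222, 15.6) = 10.6145.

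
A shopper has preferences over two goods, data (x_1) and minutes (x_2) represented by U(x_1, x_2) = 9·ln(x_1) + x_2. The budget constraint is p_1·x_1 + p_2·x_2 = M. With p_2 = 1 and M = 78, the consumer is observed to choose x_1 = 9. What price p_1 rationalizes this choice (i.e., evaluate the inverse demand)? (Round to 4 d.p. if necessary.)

p_1 = 1

Set MRS = p_1/p_2: (9/x_1)/1 = p_1/p_2.
So x_1*(p_1,p_2) = 9·p_2/p_1, independent of income; and x_2* = (M − 9·p_2)/p_2.
Set x_1* = 9 in the demand function and solve for p_1: p_1 = 1.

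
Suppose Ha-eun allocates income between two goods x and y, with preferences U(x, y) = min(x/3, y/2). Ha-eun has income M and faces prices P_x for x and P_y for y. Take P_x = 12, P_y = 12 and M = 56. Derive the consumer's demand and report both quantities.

With perfect complements, no substitution: consume in ratio x:y = 3:2.
Budget: P_x·x + P_y·(2/3)·x = M, so (3·P_x + 2·P_y)·x = 3·M.
Demand: x*(P_x,P_y,M) = 3·M/(3·P_x + 2·P_y), y* = 2·M/(3·P_x + 2·P_y).
Here 3·12 + 2·12 = 60, giving x* = 2.8 and y* = 1.8667.

x* = 2.8, y* = 1.8667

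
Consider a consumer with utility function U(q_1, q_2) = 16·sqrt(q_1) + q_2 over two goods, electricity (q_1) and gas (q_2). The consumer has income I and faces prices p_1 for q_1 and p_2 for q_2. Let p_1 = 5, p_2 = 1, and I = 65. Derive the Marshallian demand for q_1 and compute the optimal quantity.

Set MRS = p_1/p_2: 8·q_1^(−1/2) = p_1/p_2.
Thus q_1* = (8·p_2/p_1)² — independent of I — with the rest of income spent on q_2.
Plugging in: q_1* = (8·1/5)² = 2.56.

q_1* = 2.56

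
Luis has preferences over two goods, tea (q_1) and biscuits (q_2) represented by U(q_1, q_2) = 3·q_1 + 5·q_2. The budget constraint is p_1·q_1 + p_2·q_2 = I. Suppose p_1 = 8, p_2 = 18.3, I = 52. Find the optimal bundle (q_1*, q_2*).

q_1* = 6.5, q_2* = 0

Perfect substitutes: compare marginal utility per dollar. 3/p_1 vs 5/p_2 → 0.375 vs 0.2732.
q_1 gives more utility per dollar, so spend all income on q_1: q_1* = I/p_1, q_2* = 0.
Numerically: q_1* = 6.5, q_2* = 0.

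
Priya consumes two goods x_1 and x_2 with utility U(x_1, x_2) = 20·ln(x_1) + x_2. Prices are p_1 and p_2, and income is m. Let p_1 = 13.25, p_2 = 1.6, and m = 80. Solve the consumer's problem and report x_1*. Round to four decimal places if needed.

x_1* = 2.4151

MU_x_1 = 20/x_1, MU_x_2 = 1. Tangency: 20/x_1 = p_1/p_2.
So x_1*(p_1,p_2) = 20·p_2/p_1, independent of income; and x_2* = (m − 20·p_2)/p_2.
At the given prices: x_1* = 20·1.6/13.25 = 2.4151.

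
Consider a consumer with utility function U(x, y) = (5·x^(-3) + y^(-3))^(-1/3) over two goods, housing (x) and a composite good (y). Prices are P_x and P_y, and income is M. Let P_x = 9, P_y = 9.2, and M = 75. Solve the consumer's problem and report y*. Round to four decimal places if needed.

y* = 3.2993

MU_x ∝ 5·x^(-4), MU_y ∝ y^(-4), so MRS = 5·(y/x)^(4) = P_x/P_y.
Solve for the ratio: y/x = [(1/5)·P_x/P_y]^(0.25).
With the ratio pinned down, the budget gives x* = M/(P_x + P_y·(y/x)) and y* = (y/x)·x*.
Numerically y/x = 0.665076, so x* = 75/(9 + 9.2·0.665076) = 4.9607 and y* = 0.665076·4.9607 = 3.2993.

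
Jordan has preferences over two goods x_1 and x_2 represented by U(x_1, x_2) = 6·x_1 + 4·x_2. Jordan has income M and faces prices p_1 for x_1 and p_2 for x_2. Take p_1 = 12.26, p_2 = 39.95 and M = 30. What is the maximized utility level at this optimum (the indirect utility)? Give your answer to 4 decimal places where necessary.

V = 14.6819

Linear utility — the consumer picks whichever good has higher MU/price: 6/12.26 = 0.4894 vs 4/39.95 = 0.1001.
x_1 gives more utility per dollar, so spend all income on x_1: x_1* = M/p_1, x_2* = 0.
Numerically: x_1* = 2.447, x_2* = 0.
Utility at the optimum: U(2.447, 0) = 14.6819.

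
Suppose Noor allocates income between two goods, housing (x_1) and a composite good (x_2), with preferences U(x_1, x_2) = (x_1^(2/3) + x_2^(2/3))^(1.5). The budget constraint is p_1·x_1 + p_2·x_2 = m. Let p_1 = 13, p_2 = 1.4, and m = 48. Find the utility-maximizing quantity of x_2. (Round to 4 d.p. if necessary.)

x_2* = 33.8926

Substitute x_2 = (x_2/x_1)·x_1 into the budget: x_1* = m/(p_1 + p_2·(x_2/x_1)).
Numerically x_2/x_1 = 800.655977, so x_1* = 48/(13 + 1.4·800.655977) = 0.0423 and x_2* = 800.655977·0.0423 = 33.8926.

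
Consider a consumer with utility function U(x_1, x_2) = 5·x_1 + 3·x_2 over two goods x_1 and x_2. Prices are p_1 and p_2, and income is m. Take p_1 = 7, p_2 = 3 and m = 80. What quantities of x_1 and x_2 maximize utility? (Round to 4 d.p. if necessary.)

x_1* = 0, x_2* = 26.6667

Perfect substitutes: compare marginal utility per dollar. 5/p_1 vs 3/p_2 → 0.7143 vs 1.
x_2 gives more utility per dollar, so spend all income on x_2: x_2* = m/p_2, x_1* = 0.
Numerically: x_1* = 0, x_2* = 26.6667.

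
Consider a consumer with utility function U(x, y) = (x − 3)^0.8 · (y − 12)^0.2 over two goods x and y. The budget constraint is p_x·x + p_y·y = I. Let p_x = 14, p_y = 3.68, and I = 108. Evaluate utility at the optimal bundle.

MRS = 4·(y−12)/(x−3). Tangency with p_x/p_y gives y−12 = (1/4)·(p_x/p_y)·(x−3).
Substituting into the budget: x* = 3 + 0.8·(I − 3·p_x − 12·p_y)/p_x, and y* = 12 + 0.2·(…)/p_y.
Discretionary income = 108 − 3·14 − 12·3.68 = 21.84; x* = 3 + 0.8·21.84/14 = 4.248; y* = 12 + 0.2·21.84/3.68 = 13.187.
Utility at the optimum: U(4.248, 13.187) = 1.2355.

V = 1.2355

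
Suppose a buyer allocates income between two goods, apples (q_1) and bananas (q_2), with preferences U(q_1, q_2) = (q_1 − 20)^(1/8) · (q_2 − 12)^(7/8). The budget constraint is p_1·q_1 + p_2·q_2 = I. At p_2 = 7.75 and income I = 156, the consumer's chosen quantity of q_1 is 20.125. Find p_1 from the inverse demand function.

Let q_1' = q_1−20, q_2' = q_2−12. MRS = (1/7)·q_2'/q_1' = p_1/p_2.
After buying the subsistence bundle (20, 12), a share 0.125 of the remaining income goes to q_1: q_1* = 20 + 0.125·(I − 20p_1 − 12p_2)/p_1.
Set q_1* = 20.125 in the demand function and solve for p_1: p_1 = 3.

p_1 = 3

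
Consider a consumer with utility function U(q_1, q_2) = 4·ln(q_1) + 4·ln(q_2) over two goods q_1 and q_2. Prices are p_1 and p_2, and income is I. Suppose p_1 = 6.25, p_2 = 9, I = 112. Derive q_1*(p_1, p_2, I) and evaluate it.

The MRS is q_2/q_1. Set MRS = p_1/p_2.
Rearranging, p_2·q_2 = p_1·q_1. Substituting into the budget gives p_1·q_1·(1 + 1) = I.
Demand: q_1*(p_1,p_2,I) = 0.5·I/p_1 and q_2* = 0.5·I/p_2.
At p_1=6.25, p_2=9, I=112: q_1* = 0.5·112/6.25 = 8.96.

q_1* = 8.96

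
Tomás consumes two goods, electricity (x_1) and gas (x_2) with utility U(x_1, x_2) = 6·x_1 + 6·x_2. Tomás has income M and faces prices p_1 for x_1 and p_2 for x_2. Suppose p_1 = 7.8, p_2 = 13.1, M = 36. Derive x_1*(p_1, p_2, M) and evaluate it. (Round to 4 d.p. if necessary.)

x_1* = 4.6154

Perfect substitutes: compare marginal utility per dollar. 6/p_1 vs 6/p_2 → 0.7692 vs 0.458.
x_1 gives more utility per dollar, so spend all income on x_1: x_1* = M/p_1, x_2* = 0.
Numerically: x_1* = 4.6154, x_2* = 0.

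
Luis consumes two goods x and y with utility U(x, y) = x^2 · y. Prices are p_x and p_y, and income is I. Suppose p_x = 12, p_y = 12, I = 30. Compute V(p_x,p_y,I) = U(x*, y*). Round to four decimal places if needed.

V = 2.3148

MU_x/MU_y = (2·y)/(x); tangency sets this equal to p_x/p_y.
So 2·p_y·y = p_x·x; combined with the budget, a share 2/3 of income goes to x.
Demand: x*(p_x,p_y,I) = 2/3·I/p_x and y* = 1/3·I/p_y.
At p_x=12, p_y=12, I=30: x* = 2/3·30/12 = 1.6667, y* = 0.8333.
Utility at the optimum: U(1.6667, 0.8333) = 2.3148.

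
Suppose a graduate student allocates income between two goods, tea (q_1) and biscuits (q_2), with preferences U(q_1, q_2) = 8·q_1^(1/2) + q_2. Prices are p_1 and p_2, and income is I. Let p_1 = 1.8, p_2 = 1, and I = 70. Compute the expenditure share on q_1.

Utility is quasi-linear in q_2; the FOC for q_1 is 4/√q_1 = p_1/p_2.
Solve: √q_1 = 4·p_2/p_1, so q_1*(p_1,p_2) = (4·p_2/p_1)², and q_2* = (I − p_1·q_1*)/p_2.
Plugging in: q_1* = (4·1/1.8)² = 4.9383, q_2* = 61.1111.
Expenditure on q_1: 1.8·4.9383 = 8.8889; share = 0.127.

share on q_1 = 0.127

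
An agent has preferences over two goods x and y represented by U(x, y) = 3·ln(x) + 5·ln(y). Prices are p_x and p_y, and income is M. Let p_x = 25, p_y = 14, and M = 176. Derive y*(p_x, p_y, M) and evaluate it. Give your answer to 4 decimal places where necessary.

y* = 7.8571

MU_x/MU_y = (3·y)/(5·x); tangency sets this equal to p_x/p_y.
Rearranging, p_y·y = (5/3)·p_x·x. Substituting into the budget gives p_x·x·(1 + (5/3)) = M.
Demand: x*(p_x,p_y,M) = 0.375·M/p_x and y* = 0.625·M/p_y.
At p_x=25, p_y=14, M=176: y* = 0.625·176/14 = 7.8571.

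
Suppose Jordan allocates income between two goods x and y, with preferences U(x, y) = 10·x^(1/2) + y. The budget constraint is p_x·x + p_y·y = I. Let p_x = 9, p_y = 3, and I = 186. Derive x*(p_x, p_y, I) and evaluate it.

x* = 2.7778

Utility is quasi-linear in y; the FOC for x is 5/√x = p_x/p_y.
Thus x* = (5·p_y/p_x)² — independent of I — with the rest of income spent on y.
Plugging in: x* = (5·3/9)² = 2.7778.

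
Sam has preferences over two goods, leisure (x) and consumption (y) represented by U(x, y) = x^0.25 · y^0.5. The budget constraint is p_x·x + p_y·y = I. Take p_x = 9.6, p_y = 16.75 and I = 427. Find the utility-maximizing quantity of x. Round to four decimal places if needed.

x* = 14.8264

At p_x=9.6, p_y=16.75, I=427: x* = 1/3·427/9.6 = 14.8264.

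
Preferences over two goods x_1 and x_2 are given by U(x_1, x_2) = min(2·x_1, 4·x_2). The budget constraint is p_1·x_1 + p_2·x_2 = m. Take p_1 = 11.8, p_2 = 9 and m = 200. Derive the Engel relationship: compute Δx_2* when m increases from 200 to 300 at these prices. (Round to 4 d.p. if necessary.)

Δx_2* = 3.0675

With perfect complements, no substitution: consume in ratio x_1:x_2 = 4:2.
Budget: p_1·x_1 + p_2·(1/2)·x_1 = m, so (4·p_1 + 2·p_2)·x_1 = 4·m.
Demand: x_1*(p_1,p_2,m) = 4·m/(4·p_1 + 2·p_2), x_2* = 2·m/(4·p_1 + 2·p_2).
Here 4·11.8 + 2·9 = 65.2, giving x_2* = 6.135.
At m' = 300: x_2* = 9.2025. Change: 9.2025 − 6.135 = 3.0675.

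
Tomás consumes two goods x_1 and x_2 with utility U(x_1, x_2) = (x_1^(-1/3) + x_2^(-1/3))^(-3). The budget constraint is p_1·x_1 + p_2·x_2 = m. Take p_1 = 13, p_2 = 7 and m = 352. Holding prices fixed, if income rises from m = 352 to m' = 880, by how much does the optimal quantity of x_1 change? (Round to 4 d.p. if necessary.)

MU_x_1 ∝ x_1^(-4/3), MU_x_2 ∝ x_2^(-4/3), so MRS = (x_2/x_1)^(4/3) = p_1/p_2.
Hence x_2/x_1 = (p_1/p_2)^(1/(4/3)), i.e. raised to the 0.75 power.
With the ratio pinned down, the budget gives x_1* = m/(p_1 + p_2·(x_2/x_1)) and x_2* = (x_2/x_1)·x_1*.
Numerically x_2/x_1 = 1.590867, so x_1* = 352/(13 + 7·1.590867) = 14.584.
At m' = 880: x_1* = 36.46. Change: 36.46 − 14.584 = 21.876.

Δx_1* = 21.876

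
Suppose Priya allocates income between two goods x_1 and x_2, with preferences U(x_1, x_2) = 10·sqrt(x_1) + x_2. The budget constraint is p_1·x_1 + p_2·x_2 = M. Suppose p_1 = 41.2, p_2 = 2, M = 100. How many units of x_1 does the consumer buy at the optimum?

x_1* = 0.0589

Set MRS = p_1/p_2: 5·x_1^(−1/2) = p_1/p_2.
Thus x_1* = (5·p_2/p_1)² — independent of M — with the rest of income spent on x_2.
Plugging in: x_1* = (5·2/41.2)² = 0.0589.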